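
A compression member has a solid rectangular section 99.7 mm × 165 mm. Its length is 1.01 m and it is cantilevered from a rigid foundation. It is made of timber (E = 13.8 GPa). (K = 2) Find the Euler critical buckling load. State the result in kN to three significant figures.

Buckling occurs about the weak axis: I_min = h·b³/12 with b = 99.7 mm (the shorter side).
I_min = 165×99.7³/12 = 1.363×10^7 mm⁴
I = 1.363×10^7 mm⁴ = 1.363×10^-5 m⁴
Effective length L_e = K·L = 2 × 1.01 = 2.020 m
P_cr = π²EI / L_e² = π² × 13.8×10⁹ × 1.363×10^-5 / 2.020² = 4.548×10^5 N

P_cr ≈ 455 kN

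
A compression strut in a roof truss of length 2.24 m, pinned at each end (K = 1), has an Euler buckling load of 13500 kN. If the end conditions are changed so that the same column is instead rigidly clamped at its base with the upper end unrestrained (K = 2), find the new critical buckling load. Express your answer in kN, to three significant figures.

P_cr ≈ 3380 kN

P_cr ∝ 1/K², so P_cr,new = P_cr,old × (K_old/K_new)² = 13500 × (1/2)²
= 13500 × 0.2500 = 3380 kN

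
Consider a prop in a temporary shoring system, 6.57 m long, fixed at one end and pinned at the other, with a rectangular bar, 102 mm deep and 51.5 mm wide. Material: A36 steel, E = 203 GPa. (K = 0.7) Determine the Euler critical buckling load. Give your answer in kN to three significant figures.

Buckling occurs about the weak axis: I_min = h·b³/12 with b = 51.5 mm (the shorter side).
I_min = 102×51.5³/12 = 1.161×10^6 mm⁴
I = 1.161×10^6 mm⁴ = 1.161×10^-6 m⁴
Effective length L_e = K·L = 0.7 × 6.57 = 4.599 m
P_cr = π²EI / L_e² = π² × 203×10⁹ × 1.161×10^-6 / 4.599² = 1.100×10^5 N

P_cr ≈ 110 kN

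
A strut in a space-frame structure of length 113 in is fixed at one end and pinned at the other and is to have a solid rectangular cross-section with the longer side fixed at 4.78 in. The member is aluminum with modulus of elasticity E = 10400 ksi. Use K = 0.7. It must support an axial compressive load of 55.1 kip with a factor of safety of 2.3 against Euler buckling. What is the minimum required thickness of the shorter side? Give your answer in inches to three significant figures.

Required P_cr = n·P = 2.3 × 55.1 = 126.7 kip
L_e = K·L = 0.7 × 113 = 79.10 in
Required I = P_cr·L_e²/(π²E) = 1.267×10^5 × 79.10² / (π² × 1.04×10^7) = 7.725 in⁴
Rectangle, weak axis: I_min = h·b³/12 with h = 4.78 in fixed  ⇒  b = (12I/h)^(1/3) = 2.69 in

b ≈ 2.69 in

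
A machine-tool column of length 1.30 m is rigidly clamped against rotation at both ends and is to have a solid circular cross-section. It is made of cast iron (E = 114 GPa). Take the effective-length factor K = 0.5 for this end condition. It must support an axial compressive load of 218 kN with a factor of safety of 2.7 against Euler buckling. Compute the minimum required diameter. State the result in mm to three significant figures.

Required P_cr = n·P = 2.7 × 218 = 588.6 kN
L_e = K·L = 0.5 × 1.30 = 0.6500 m
Required I = P_cr·L_e²/(π²E) = 5.886×10^5 × 0.6500² / (π² × 1.14×10^11) = 2.210×10^-7 m⁴
I_req = 2.210×10^5 mm⁴
Solid circle: I = πd⁴/64  ⇒  d = (64I/π)^(1/4) = (64×2.210×10^5/π)^(1/4) = 46.1 mm

d ≈ 46.1 mm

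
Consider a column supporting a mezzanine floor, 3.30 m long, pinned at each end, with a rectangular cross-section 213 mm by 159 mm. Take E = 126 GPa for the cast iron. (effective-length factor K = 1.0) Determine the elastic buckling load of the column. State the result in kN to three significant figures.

Buckling occurs about the weak axis: I_min = h·b³/12 with b = 159 mm (the shorter side).
I_min = 213×159³/12 = 7.135×10^7 mm⁴
I = 7.135×10^7 mm⁴ = 7.135×10^-5 m⁴
Effective length L_e = K·L = 1 × 3.30 = 3.300 m
P_cr = π²EI / L_e² = π² × 126×10⁹ × 7.135×10^-5 / 3.300² = 8.148×10^6 N

P_cr ≈ 8150 kN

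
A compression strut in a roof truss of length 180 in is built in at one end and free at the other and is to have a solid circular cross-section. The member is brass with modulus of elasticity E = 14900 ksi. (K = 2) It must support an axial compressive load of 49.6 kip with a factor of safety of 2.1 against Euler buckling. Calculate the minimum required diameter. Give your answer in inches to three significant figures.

Required P_cr = n·P = 2.1 × 49.6 = 104.2 kip
L_e = K·L = 2 × 180 = 360.0 in
Required I = P_cr·L_e²/(π²E) = 1.042×10^5 × 360.0² / (π² × 1.49×10^7) = 91.80 in⁴
Solid circle: I = πd⁴/64  ⇒  d = (64I/π)^(1/4) = (64×91.80/π)^(1/4) = 6.58 in

d ≈ 6.58 in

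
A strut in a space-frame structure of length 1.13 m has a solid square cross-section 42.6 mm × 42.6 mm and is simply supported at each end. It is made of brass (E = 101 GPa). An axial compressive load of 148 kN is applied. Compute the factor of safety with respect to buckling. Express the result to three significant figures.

I = a⁴/12 = 42.6⁴/12 = 2.744×10^5 mm⁴
I = 2.744×10^5 mm⁴ = 2.744×10^-7 m⁴
Effective length L_e = K·L = 1 × 1.13 = 1.130 m
P_cr = π²EI / L_e² = π² × 101×10⁹ × 2.744×10^-7 / 1.130² = 2.143×10^5 N
Factor of safety n = P_cr / P = 214.25 / 148 = 1.45

n ≈ 1.45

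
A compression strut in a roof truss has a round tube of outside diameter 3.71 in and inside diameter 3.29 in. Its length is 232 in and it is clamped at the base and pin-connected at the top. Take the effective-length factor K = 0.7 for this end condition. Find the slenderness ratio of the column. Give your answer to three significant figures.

λ ≈ 131

d_o = 3.71 in, d_i = 3.29 in
I = π(d_o⁴ − d_i⁴)/64 = π(3.71⁴ − 3.290⁴)/64 = 3.548 in⁴
A = 2.309 in²;  r_min = √(I/A) = √(3.548/2.309) = 1.240 in
L_e = K·L = 0.7 × 232 = 162.4 in
λ = L_e / r_min = 162.40 / 1.240 = 131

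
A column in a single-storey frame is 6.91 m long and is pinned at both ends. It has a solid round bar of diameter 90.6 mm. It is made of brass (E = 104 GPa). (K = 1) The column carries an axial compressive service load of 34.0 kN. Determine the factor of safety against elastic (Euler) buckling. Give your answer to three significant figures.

I = πd⁴/64 = π×90.6⁴/64 = 3.307×10^6 mm⁴
I = 3.307×10^6 mm⁴ = 3.307×10^-6 m⁴
Effective length L_e = K·L = 1 × 6.91 = 6.910 m
P_cr = π²EI / L_e² = π² × 104×10⁹ × 3.307×10^-6 / 6.910² = 7.110×10^4 N
Factor of safety n = P_cr / P = 71.098 / 34.0 = 2.09

n ≈ 2.09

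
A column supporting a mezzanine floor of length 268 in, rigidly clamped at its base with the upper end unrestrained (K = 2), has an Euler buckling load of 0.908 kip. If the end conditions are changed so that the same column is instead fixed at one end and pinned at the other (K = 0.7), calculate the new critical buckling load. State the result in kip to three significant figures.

P_cr ≈ 7.41 kip

P_cr ∝ 1/K², so P_cr,new = P_cr,old × (K_old/K_new)² = 0.908 × (2/0.7)²
= 0.908 × 8.163 = 7.41 kip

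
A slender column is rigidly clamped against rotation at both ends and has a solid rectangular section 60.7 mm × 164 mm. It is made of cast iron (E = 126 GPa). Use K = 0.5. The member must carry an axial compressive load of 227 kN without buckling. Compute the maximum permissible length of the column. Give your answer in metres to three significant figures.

Buckling occurs about the weak axis: I_min = h·b³/12 with b = 60.7 mm (the shorter side).
I_min = 164×60.7³/12 = 3.057×10^6 mm⁴
I = 3.057×10^-6 m⁴
At the buckling limit P_cr = P = 2.270×10^5 N
From P_cr = π²EI/(K·L)²:  L = (1/K)·√(π²EI/P_cr) = (1/0.5)·√(π²×1.26×10^11×3.057×10^-6/2.270×10^5)
L = 8.18 m

L_max ≈ 8.18 m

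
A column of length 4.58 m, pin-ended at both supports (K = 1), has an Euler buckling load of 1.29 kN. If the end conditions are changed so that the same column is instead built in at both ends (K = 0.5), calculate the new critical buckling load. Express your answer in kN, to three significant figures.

P_cr ≈ 5.16 kN

P_cr ∝ 1/K², so P_cr,new = P_cr,old × (K_old/K_new)² = 1.29 × (1/0.5)²
= 1.29 × 4.000 = 5.16 kN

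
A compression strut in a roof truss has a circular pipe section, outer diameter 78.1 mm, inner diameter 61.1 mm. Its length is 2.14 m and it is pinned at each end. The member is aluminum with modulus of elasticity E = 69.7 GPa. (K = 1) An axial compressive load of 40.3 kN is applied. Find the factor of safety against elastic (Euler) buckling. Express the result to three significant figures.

n ≈ 4.26

d_o = 78.1 mm, d_i = 61.1 mm
I = π(d_o⁴ − d_i⁴)/64 = π(78.1⁴ − 61.10⁴)/64 = 1.142×10^6 mm⁴
I = 1.142×10^6 mm⁴ = 1.142×10^-6 m⁴
Effective length L_e = K·L = 1 × 2.14 = 2.140 m
P_cr = π²EI / L_e² = π² × 69.7×10⁹ × 1.142×10^-6 / 2.140² = 1.716×10^5 N
Factor of safety n = P_cr / P = 171.57 / 40.3 = 4.26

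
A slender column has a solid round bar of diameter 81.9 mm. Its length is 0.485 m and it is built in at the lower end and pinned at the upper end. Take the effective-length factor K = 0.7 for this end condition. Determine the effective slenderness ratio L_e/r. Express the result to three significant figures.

I = πd⁴/64 = π×81.9⁴/64 = 2.209×10^6 mm⁴
A = 5.268×10^3 mm²;  r_min = √(I/A) = √(2.209×10^6/5.268×10^3) = 20.48 mm
L_e = K·L = 0.7 × 0.485 m = 0.3395 m = 339.50 mm
λ = L_e / r_min = 339.50 / 20.48 = 16.6

λ ≈ 16.6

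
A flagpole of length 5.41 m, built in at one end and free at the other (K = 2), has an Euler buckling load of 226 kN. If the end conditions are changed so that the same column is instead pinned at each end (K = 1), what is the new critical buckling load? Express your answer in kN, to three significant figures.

P_cr ≈ 904 kN

P_cr ∝ 1/K², so P_cr,new = P_cr,old × (K_old/K_new)² = 226 × (2/1)²
= 226 × 4.000 = 904 kN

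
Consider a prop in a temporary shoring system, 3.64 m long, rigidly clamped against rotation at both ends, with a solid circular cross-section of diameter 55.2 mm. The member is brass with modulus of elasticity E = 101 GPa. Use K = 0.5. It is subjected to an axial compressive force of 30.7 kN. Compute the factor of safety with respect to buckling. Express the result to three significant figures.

n ≈ 4.47

I = πd⁴/64 = π×55.2⁴/64 = 4.557×10^5 mm⁴
I = 4.557×10^5 mm⁴ = 4.557×10^-7 m⁴
Effective length L_e = K·L = 0.5 × 3.64 = 1.820 m
P_cr = π²EI / L_e² = π² × 101×10⁹ × 4.557×10^-7 / 1.820² = 1.372×10^5 N
Factor of safety n = P_cr / P = 137.15 / 30.7 = 4.47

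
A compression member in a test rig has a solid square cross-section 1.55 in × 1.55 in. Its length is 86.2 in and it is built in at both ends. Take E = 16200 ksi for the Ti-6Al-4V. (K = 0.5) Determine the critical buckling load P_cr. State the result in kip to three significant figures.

P_cr ≈ 41.4 kip

I = a⁴/12 = 1.55⁴/12 = 0.4810 in⁴
Effective length L_e = K·L = 0.5 × 86.2 = 43.10 in
P_cr = π²EI / L_e² = π² × 16200×10³ × 0.4810 / 43.10² = 4.140×10^4 lb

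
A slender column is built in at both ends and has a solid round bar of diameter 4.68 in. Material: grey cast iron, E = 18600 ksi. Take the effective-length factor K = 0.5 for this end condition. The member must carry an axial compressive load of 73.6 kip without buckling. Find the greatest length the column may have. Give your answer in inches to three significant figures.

I = πd⁴/64 = π×4.68⁴/64 = 23.55 in⁴
At the buckling limit P_cr = P = 7.360×10^4 lb
From P_cr = π²EI/(K·L)²:  L = (1/K)·√(π²EI/P_cr) = (1/0.5)·√(π²×1.86×10^7×23.55/7.360×10^4)
L = 485 in

L_max ≈ 485 in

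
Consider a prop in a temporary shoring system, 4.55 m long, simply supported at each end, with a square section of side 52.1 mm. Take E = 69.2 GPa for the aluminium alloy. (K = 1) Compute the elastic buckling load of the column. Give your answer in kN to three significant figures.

I = a⁴/12 = 52.1⁴/12 = 6.140×10^5 mm⁴
I = 6.140×10^5 mm⁴ = 6.140×10^-7 m⁴
Effective length L_e = K·L = 1 × 4.55 = 4.550 m
P_cr = π²EI / L_e² = π² × 69.2×10⁹ × 6.140×10^-7 / 4.550² = 2.026×10^4 N

P_cr ≈ 20.3 kN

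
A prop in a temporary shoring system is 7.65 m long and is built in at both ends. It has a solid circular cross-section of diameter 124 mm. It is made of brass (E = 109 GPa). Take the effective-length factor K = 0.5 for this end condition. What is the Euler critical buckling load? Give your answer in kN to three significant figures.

I = πd⁴/64 = π×124⁴/64 = 1.161×10^7 mm⁴
I = 1.161×10^7 mm⁴ = 1.161×10^-5 m⁴
Effective length L_e = K·L = 0.5 × 7.65 = 3.825 m
P_cr = π²EI / L_e² = π² × 109×10⁹ × 1.161×10^-5 / 3.825² = 8.533×10^5 N

P_cr ≈ 853 kN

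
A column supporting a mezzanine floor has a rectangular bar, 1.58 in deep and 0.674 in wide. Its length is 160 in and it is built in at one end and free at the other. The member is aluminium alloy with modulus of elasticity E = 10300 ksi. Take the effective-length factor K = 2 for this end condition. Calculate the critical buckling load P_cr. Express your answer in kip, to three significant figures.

Buckling occurs about the weak axis: I_min = h·b³/12 with b = 0.674 in (the shorter side).
I_min = 1.58×0.674³/12 = 4.031×10^-2 in⁴
Effective length L_e = K·L = 2 × 160 = 320.0 in
P_cr = π²EI / L_e² = π² × 10300×10³ × 4.031×10^-2 / 320.0² = 40.02 lb

P_cr ≈ 0.0400 kip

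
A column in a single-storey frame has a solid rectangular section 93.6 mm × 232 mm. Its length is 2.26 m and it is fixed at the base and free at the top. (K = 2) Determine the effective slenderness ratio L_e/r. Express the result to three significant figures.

λ ≈ 167

For a rectangle r_min = b/√12 = 93.6/√12 = 27.02 mm
L_e = K·L = 2 × 2.26 m = 4.520 m = 4520.0 mm
λ = L_e / r_min = 4520.0 / 27.02 = 167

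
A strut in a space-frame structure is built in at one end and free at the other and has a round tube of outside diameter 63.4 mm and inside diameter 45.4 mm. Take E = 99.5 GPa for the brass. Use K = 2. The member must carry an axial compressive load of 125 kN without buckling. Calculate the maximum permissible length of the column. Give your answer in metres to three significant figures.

L_max ≈ 1.07 m

d_o = 63.4 mm, d_i = 45.4 mm
I = π(d_o⁴ − d_i⁴)/64 = π(63.4⁴ − 45.40⁴)/64 = 5.846×10^5 mm⁴
I = 5.846×10^-7 m⁴
At the buckling limit P_cr = P = 1.250×10^5 N
From P_cr = π²EI/(K·L)²:  L = (1/K)·√(π²EI/P_cr) = (1/2)·√(π²×9.95×10^10×5.846×10^-7/1.250×10^5)
L = 1.07 m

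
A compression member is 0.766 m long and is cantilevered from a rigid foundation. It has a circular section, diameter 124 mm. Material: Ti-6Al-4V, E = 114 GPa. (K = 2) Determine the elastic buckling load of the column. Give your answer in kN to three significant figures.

I = πd⁴/64 = π×124⁴/64 = 1.161×10^7 mm⁴
I = 1.161×10^7 mm⁴ = 1.161×10^-5 m⁴
Effective length L_e = K·L = 2 × 0.766 = 1.532 m
P_cr = π²EI / L_e² = π² × 114×10⁹ × 1.161×10^-5 / 1.532² = 5.563×10^6 N

P_cr ≈ 5560 kN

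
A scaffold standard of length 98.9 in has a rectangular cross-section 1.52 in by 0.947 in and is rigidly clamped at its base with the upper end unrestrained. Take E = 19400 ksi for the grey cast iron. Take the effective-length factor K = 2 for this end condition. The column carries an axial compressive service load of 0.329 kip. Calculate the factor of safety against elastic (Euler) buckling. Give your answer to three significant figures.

Buckling occurs about the weak axis: I_min = h·b³/12 with b = 0.947 in (the shorter side).
I_min = 1.52×0.947³/12 = 0.1076 in⁴
Effective length L_e = K·L = 2 × 98.9 = 197.8 in
P_cr = π²EI / L_e² = π² × 19400×10³ × 0.1076 / 197.8² = 526.5 lb
Factor of safety n = P_cr / P = 0.52645 / 0.329 = 1.60

n ≈ 1.60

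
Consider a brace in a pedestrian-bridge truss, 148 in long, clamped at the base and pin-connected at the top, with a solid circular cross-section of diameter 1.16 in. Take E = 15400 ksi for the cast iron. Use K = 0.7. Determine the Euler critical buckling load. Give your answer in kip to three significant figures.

I = πd⁴/64 = π×1.16⁴/64 = 8.888×10^-2 in⁴
Effective length L_e = K·L = 0.7 × 148 = 103.6 in
P_cr = π²EI / L_e² = π² × 15400×10³ × 8.888×10^-2 / 103.6² = 1.259×10^3 lb

P_cr ≈ 1.26 kip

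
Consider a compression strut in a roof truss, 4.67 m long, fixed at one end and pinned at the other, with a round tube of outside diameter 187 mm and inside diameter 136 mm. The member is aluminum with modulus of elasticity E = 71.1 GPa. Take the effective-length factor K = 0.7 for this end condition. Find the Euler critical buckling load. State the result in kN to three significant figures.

d_o = 187 mm, d_i = 136 mm
I = π(d_o⁴ − d_i⁴)/64 = π(187⁴ − 136.0⁴)/64 = 4.323×10^7 mm⁴
I = 4.323×10^7 mm⁴ = 4.323×10^-5 m⁴
Effective length L_e = K·L = 0.7 × 4.67 = 3.269 m
P_cr = π²EI / L_e² = π² × 71.1×10⁹ × 4.323×10^-5 / 3.269² = 2.839×10^6 N

P_cr ≈ 2840 kN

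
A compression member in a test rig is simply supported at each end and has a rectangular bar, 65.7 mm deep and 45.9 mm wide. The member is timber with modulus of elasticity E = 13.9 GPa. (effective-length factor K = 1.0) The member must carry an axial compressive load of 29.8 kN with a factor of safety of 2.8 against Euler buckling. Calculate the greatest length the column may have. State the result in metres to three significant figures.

L_max ≈ 0.933 m

Buckling occurs about the weak axis: I_min = h·b³/12 with b = 45.9 mm (the shorter side).
I_min = 65.7×45.9³/12 = 5.294×10^5 mm⁴
I = 5.294×10^-7 m⁴
Required critical load P_cr = n·P = 2.8 × 29.8 = 83.44 kN = 8.344×10^4 N
From P_cr = π²EI/(K·L)²:  L = (1/K)·√(π²EI/P_cr) = (1/1)·√(π²×1.39×10^10×5.294×10^-7/8.344×10^4)
L = 0.933 m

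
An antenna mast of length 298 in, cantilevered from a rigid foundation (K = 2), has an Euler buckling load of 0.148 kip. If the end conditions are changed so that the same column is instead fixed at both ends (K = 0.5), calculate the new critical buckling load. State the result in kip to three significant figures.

P_cr ∝ 1/K², so P_cr,new = P_cr,old × (K_old/K_new)² = 0.148 × (2/0.5)²
= 0.148 × 16.00 = 2.37 kip

P_cr ≈ 2.37 kip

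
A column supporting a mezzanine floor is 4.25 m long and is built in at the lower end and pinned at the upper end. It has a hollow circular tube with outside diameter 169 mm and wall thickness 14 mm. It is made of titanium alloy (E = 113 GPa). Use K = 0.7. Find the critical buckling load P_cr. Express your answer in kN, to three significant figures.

Inner diameter d_i = 169 − 2×14 = 141.0 mm
I = π(d_o⁴ − d_i⁴)/64 = π(169⁴ − 141.0⁴)/64 = 2.064×10^7 mm⁴
I = 2.064×10^7 mm⁴ = 2.064×10^-5 m⁴
Effective length L_e = K·L = 0.7 × 4.25 = 2.975 m
P_cr = π²EI / L_e² = π² × 113×10⁹ × 2.064×10^-5 / 2.975² = 2.601×10^6 N

P_cr ≈ 2600 kN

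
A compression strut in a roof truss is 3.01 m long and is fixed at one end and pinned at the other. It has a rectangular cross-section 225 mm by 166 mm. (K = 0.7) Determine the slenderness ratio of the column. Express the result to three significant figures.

λ ≈ 44.0

Buckling occurs about the weak axis: I_min = h·b³/12 with b = 166 mm (the shorter side).
I_min = 225×166³/12 = 8.577×10^7 mm⁴
A = 3.735×10^4 mm²;  r_min = √(I/A) = √(8.577×10^7/3.735×10^4) = 47.92 mm
L_e = K·L = 0.7 × 3.01 m = 2.107 m = 2107.0 mm
λ = L_e / r_min = 2107.0 / 47.92 = 44.0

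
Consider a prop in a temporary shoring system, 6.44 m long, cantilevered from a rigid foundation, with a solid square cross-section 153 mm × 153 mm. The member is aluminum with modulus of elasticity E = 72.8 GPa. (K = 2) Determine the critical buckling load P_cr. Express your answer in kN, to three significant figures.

P_cr ≈ 198 kN

I = a⁴/12 = 153⁴/12 = 4.567×10^7 mm⁴
I = 4.567×10^7 mm⁴ = 4.567×10^-5 m⁴
Effective length L_e = K·L = 2 × 6.44 = 12.88 m
P_cr = π²EI / L_e² = π² × 72.8×10⁹ × 4.567×10^-5 / 12.88² = 1.978×10^5 N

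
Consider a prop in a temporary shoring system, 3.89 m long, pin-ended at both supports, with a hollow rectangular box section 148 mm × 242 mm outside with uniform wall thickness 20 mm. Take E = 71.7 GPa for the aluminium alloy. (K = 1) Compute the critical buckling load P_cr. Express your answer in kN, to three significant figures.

Inner dimensions: h_i = 242 − 2×20 = 202.0 mm, b_i = 148 − 2×20 = 108.0 mm
Weak-axis I_min = (h_o·b_o³ − h_i·b_i³)/12 with b_o = 148, b_i = 108.0 mm (shorter outer/inner sides).
I_min = (242×148³ − 202.0×108.0³)/12 = 4.417×10^7 mm⁴
I = 4.417×10^7 mm⁴ = 4.417×10^-5 m⁴
Effective length L_e = K·L = 1 × 3.89 = 3.890 m
P_cr = π²EI / L_e² = π² × 71.7×10⁹ × 4.417×10^-5 / 3.890² = 2.066×10^6 N

P_cr ≈ 2070 kN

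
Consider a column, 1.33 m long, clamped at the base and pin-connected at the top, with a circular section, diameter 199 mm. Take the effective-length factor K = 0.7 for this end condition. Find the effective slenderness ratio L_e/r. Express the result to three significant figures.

λ ≈ 18.7

For a solid circle r = d/4 = 199/4 = 49.75 mm
L_e = K·L = 0.7 × 1.33 m = 0.9310 m = 931.00 mm
λ = L_e / r_min = 931.00 / 49.75 = 18.7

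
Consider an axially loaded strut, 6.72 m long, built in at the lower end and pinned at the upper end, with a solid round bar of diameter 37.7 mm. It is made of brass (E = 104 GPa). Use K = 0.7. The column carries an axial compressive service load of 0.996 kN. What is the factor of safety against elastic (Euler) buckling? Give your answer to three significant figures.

n ≈ 4.62

I = πd⁴/64 = π×37.7⁴/64 = 9.916×10^4 mm⁴
I = 9.916×10^4 mm⁴ = 9.916×10^-8 m⁴
Effective length L_e = K·L = 0.7 × 6.72 = 4.704 m
P_cr = π²EI / L_e² = π² × 104×10⁹ × 9.916×10^-8 / 4.704² = 4.600×10^3 N
Factor of safety n = P_cr / P = 4.5997 / 0.996 = 4.62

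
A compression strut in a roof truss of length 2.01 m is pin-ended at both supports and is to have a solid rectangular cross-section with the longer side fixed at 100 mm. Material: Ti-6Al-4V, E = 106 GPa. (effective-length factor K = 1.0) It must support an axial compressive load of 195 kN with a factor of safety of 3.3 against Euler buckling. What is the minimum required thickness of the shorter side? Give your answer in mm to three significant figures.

Required P_cr = n·P = 3.3 × 195 = 643.5 kN
L_e = K·L = 1 × 2.01 = 2.010 m
Required I = P_cr·L_e²/(π²E) = 6.435×10^5 × 2.010² / (π² × 1.06×10^11) = 2.485×10^-6 m⁴
I_req = 2.485×10^6 mm⁴
Rectangle, weak axis: I_min = h·b³/12 with h = 100 mm fixed  ⇒  b = (12I/h)^(1/3) = 66.8 mm

b ≈ 66.8 mm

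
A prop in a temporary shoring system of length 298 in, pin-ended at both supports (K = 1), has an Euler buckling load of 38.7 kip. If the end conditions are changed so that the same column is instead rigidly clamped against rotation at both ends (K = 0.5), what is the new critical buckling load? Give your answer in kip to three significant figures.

P_cr ∝ 1/K², so P_cr,new = P_cr,old × (K_old/K_new)² = 38.7 × (1/0.5)²
= 38.7 × 4.000 = 155 kip

P_cr ≈ 155 kip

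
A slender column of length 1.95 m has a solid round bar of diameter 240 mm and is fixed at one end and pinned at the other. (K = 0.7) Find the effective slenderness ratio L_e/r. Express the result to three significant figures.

I = πd⁴/64 = π×240⁴/64 = 1.629×10^8 mm⁴
A = 4.524×10^4 mm²;  r_min = √(I/A) = √(1.629×10^8/4.524×10^4) = 60.00 mm
L_e = K·L = 0.7 × 1.95 m = 1.365 m = 1365.0 mm
λ = L_e / r_min = 1365.0 / 60.00 = 22.8

λ ≈ 22.8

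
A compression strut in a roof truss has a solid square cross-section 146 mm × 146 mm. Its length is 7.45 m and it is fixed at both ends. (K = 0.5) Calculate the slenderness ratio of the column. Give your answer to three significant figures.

λ ≈ 88.4

For a square r = a/√12 = 146/√12 = 42.15 mm
L_e = K·L = 0.5 × 7.45 m = 3.725 m = 3725.0 mm
λ = L_e / r_min = 3725.0 / 42.15 = 88.4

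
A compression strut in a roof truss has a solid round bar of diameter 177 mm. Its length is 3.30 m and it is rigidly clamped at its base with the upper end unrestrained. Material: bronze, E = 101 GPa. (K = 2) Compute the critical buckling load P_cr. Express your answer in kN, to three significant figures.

I = πd⁴/64 = π×177⁴/64 = 4.818×10^7 mm⁴
I = 4.818×10^7 mm⁴ = 4.818×10^-5 m⁴
Effective length L_e = K·L = 2 × 3.30 = 6.600 m
P_cr = π²EI / L_e² = π² × 101×10⁹ × 4.818×10^-5 / 6.600² = 1.103×10^6 N

P_cr ≈ 1100 kN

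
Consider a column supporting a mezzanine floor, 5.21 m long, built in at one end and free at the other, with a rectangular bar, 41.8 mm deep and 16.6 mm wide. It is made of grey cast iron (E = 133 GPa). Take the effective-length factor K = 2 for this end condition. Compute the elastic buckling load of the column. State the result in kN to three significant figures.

P_cr ≈ 0.193 kN

Buckling occurs about the weak axis: I_min = h·b³/12 with b = 16.6 mm (the shorter side).
I_min = 41.8×16.6³/12 = 1.593×10^4 mm⁴
I = 1.593×10^4 mm⁴ = 1.593×10^-8 m⁴
Effective length L_e = K·L = 2 × 5.21 = 10.42 m
P_cr = π²EI / L_e² = π² × 133×10⁹ × 1.593×10^-8 / 10.42² = 192.6 N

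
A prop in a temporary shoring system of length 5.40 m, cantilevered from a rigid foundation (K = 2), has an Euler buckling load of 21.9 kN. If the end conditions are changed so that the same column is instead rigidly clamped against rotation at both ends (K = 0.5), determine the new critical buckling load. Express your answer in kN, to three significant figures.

P_cr ≈ 350 kN

P_cr ∝ 1/K², so P_cr,new = P_cr,old × (K_old/K_new)² = 21.9 × (2/0.5)²
= 21.9 × 16.00 = 350 kN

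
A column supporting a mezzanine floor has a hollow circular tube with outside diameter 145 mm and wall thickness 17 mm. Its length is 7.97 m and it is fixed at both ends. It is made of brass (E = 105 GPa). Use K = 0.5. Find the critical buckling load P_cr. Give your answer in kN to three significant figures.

P_cr ≈ 930 kN

Inner diameter d_i = 145 − 2×17 = 111.0 mm
I = π(d_o⁴ − d_i⁴)/64 = π(145⁴ − 111.0⁴)/64 = 1.425×10^7 mm⁴
I = 1.425×10^7 mm⁴ = 1.425×10^-5 m⁴
Effective length L_e = K·L = 0.5 × 7.97 = 3.985 m
P_cr = π²EI / L_e² = π² × 105×10⁹ × 1.425×10^-5 / 3.985² = 9.297×10^5 N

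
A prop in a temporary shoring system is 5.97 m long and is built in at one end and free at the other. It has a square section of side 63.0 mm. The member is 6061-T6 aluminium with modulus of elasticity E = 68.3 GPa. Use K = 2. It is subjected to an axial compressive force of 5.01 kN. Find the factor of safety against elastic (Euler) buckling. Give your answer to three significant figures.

n ≈ 1.24

I = a⁴/12 = 63.0⁴/12 = 1.313×10^6 mm⁴
I = 1.313×10^6 mm⁴ = 1.313×10^-6 m⁴
Effective length L_e = K·L = 2 × 5.97 = 11.94 m
P_cr = π²EI / L_e² = π² × 68.3×10⁹ × 1.313×10^-6 / 11.94² = 6.207×10^3 N
Factor of safety n = P_cr / P = 6.2072 / 5.01 = 1.24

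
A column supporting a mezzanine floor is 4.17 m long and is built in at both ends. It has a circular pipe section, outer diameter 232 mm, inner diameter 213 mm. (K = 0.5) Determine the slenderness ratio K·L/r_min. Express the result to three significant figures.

d_o = 232 mm, d_i = 213 mm
I = π(d_o⁴ − d_i⁴)/64 = π(232⁴ − 213.0⁴)/64 = 4.117×10^7 mm⁴
A = 6.641×10^3 mm²;  r_min = √(I/A) = √(4.117×10^7/6.641×10^3) = 78.74 mm
L_e = K·L = 0.5 × 4.17 m = 2.085 m = 2085.0 mm
λ = L_e / r_min = 2085.0 / 78.74 = 26.5

λ ≈ 26.5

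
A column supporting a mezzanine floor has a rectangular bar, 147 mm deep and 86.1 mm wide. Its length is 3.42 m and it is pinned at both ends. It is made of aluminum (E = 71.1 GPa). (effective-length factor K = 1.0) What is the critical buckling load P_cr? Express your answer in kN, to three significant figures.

Buckling occurs about the weak axis: I_min = h·b³/12 with b = 86.1 mm (the shorter side).
I_min = 147×86.1³/12 = 7.819×10^6 mm⁴
I = 7.819×10^6 mm⁴ = 7.819×10^-6 m⁴
Effective length L_e = K·L = 1 × 3.42 = 3.420 m
P_cr = π²EI / L_e² = π² × 71.1×10⁹ × 7.819×10^-6 / 3.420² = 4.691×10^5 N

P_cr ≈ 469 kN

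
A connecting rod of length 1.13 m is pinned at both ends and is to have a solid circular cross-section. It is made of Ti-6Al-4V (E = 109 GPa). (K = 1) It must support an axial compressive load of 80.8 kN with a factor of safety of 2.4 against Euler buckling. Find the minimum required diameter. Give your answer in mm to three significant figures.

Required P_cr = n·P = 2.4 × 80.8 = 193.9 kN
L_e = K·L = 1 × 1.13 = 1.130 m
Required I = P_cr·L_e²/(π²E) = 1.939×10^5 × 1.130² / (π² × 1.09×10^11) = 2.302×10^-7 m⁴
I_req = 2.302×10^5 mm⁴
Solid circle: I = πd⁴/64  ⇒  d = (64I/π)^(1/4) = (64×2.302×10^5/π)^(1/4) = 46.5 mm

d ≈ 46.5 mm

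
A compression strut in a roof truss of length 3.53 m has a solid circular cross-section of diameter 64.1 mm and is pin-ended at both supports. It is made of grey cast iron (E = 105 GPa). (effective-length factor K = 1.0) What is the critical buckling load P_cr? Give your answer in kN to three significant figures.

I = πd⁴/64 = π×64.1⁴/64 = 8.287×10^5 mm⁴
I = 8.287×10^5 mm⁴ = 8.287×10^-7 m⁴
Effective length L_e = K·L = 1 × 3.53 = 3.530 m
P_cr = π²EI / L_e² = π² × 105×10⁹ × 8.287×10^-7 / 3.530² = 6.892×10^4 N

P_cr ≈ 68.9 kN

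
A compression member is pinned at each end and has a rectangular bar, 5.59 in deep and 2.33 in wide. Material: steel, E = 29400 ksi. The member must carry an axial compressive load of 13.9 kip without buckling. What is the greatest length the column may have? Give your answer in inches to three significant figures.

L_max ≈ 351 in

Buckling occurs about the weak axis: I_min = h·b³/12 with b = 2.33 in (the shorter side).
I_min = 5.59×2.33³/12 = 5.892 in⁴
At the buckling limit P_cr = P = 1.390×10^4 lb
From P_cr = π²EI/(K·L)²:  L = (1/K)·√(π²EI/P_cr) = (1/1)·√(π²×2.94×10^7×5.892/1.390×10^4)
L = 351 in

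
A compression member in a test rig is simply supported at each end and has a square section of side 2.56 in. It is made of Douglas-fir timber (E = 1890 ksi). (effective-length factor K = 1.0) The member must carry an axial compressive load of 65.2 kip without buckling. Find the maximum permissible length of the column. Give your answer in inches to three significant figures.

L_max ≈ 32.0 in

I = a⁴/12 = 2.56⁴/12 = 3.579 in⁴
At the buckling limit P_cr = P = 6.520×10^4 lb
From P_cr = π²EI/(K·L)²:  L = (1/K)·√(π²EI/P_cr) = (1/1)·√(π²×1.89×10^6×3.579/6.520×10^4)
L = 32.0 in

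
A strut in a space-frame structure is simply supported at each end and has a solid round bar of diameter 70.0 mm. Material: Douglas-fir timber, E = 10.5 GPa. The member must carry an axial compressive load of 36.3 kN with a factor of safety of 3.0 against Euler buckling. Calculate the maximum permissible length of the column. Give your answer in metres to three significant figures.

I = πd⁴/64 = π×70.0⁴/64 = 1.179×10^6 mm⁴
I = 1.179×10^-6 m⁴
Required critical load P_cr = n·P = 3.0 × 36.3 = 108.9 kN = 1.089×10^5 N
From P_cr = π²EI/(K·L)²:  L = (1/K)·√(π²EI/P_cr) = (1/1)·√(π²×1.05×10^10×1.179×10^-6/1.089×10^5)
L = 1.06 m

L_max ≈ 1.06 m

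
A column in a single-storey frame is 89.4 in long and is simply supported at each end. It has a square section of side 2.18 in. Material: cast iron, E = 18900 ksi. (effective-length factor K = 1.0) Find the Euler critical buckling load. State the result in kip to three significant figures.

I = a⁴/12 = 2.18⁴/12 = 1.882 in⁴
Effective length L_e = K·L = 1 × 89.4 = 89.40 in
P_cr = π²EI / L_e² = π² × 18900×10³ × 1.882 / 89.40² = 4.393×10^4 lb

P_cr ≈ 43.9 kip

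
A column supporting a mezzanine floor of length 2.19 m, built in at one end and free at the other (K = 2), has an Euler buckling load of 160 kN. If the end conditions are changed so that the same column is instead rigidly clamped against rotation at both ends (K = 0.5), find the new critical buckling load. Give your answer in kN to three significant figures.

P_cr ≈ 2560 kN

P_cr ∝ 1/K², so P_cr,new = P_cr,old × (K_old/K_new)² = 160 × (2/0.5)²
= 160 × 16.00 = 2560 kN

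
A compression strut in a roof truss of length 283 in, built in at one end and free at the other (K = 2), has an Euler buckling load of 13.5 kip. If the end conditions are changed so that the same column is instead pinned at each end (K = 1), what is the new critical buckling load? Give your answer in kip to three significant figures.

P_cr ≈ 54.0 kip

P_cr ∝ 1/K², so P_cr,new = P_cr,old × (K_old/K_new)² = 13.5 × (2/1)²
= 13.5 × 4.000 = 54.0 kip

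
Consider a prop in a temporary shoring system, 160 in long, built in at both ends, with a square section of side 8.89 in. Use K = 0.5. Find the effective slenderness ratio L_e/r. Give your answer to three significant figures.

λ ≈ 31.2

For a square r = a/√12 = 8.89/√12 = 2.566 in
L_e = K·L = 0.5 × 160 = 80.00 in
λ = L_e / r_min = 80.000 / 2.566 = 31.2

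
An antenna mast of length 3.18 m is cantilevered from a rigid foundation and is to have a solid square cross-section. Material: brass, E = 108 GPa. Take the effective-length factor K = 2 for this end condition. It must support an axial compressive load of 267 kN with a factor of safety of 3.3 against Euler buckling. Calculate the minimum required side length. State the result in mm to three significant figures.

Required P_cr = n·P = 3.3 × 267 = 881.1 kN
L_e = K·L = 2 × 3.18 = 6.360 m
Required I = P_cr·L_e²/(π²E) = 8.811×10^5 × 6.360² / (π² × 1.08×10^11) = 3.344×10^-5 m⁴
I_req = 3.344×10^7 mm⁴
Solid square: I = a⁴/12  ⇒  a = (12I)^(1/4) = (12×3.344×10^7)^(1/4) = 142 mm

a ≈ 142 mm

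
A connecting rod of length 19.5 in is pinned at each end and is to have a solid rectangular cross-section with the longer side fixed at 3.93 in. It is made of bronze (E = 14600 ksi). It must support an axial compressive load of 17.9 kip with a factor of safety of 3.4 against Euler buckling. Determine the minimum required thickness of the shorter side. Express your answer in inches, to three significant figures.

Required P_cr = n·P = 3.4 × 17.9 = 60.86 kip
L_e = K·L = 1 × 19.5 = 19.50 in
Required I = P_cr·L_e²/(π²E) = 6.086×10^4 × 19.50² / (π² × 1.46×10^7) = 0.1606 in⁴
Rectangle, weak axis: I_min = h·b³/12 with h = 3.93 in fixed  ⇒  b = (12I/h)^(1/3) = 0.789 in

b ≈ 0.789 in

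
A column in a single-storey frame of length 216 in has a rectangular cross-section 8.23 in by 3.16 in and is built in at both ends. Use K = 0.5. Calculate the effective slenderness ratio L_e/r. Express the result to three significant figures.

Buckling occurs about the weak axis: I_min = h·b³/12 with b = 3.16 in (the shorter side).
I_min = 8.23×3.16³/12 = 21.64 in⁴
A = 26.01 in²;  r_min = √(I/A) = √(21.64/26.01) = 0.9122 in
L_e = K·L = 0.5 × 216 = 108.0 in
λ = L_e / r_min = 108.00 / 0.9122 = 118

λ ≈ 118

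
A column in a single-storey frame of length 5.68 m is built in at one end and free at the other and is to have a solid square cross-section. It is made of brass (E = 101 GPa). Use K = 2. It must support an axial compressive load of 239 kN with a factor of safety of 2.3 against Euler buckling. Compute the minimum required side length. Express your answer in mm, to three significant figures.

Required P_cr = n·P = 2.3 × 239 = 549.7 kN
L_e = K·L = 2 × 5.68 = 11.36 m
Required I = P_cr·L_e²/(π²E) = 5.497×10^5 × 11.36² / (π² × 1.01×10^11) = 7.116×10^-5 m⁴
I_req = 7.116×10^7 mm⁴
Solid square: I = a⁴/12  ⇒  a = (12I)^(1/4) = (12×7.116×10^7)^(1/4) = 171 mm

a ≈ 171 mm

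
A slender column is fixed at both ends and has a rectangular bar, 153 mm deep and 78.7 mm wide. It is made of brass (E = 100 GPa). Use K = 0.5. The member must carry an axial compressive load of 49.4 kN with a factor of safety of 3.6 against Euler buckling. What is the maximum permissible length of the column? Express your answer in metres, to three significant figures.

Buckling occurs about the weak axis: I_min = h·b³/12 with b = 78.7 mm (the shorter side).
I_min = 153×78.7³/12 = 6.215×10^6 mm⁴
I = 6.215×10^-6 m⁴
Required critical load P_cr = n·P = 3.6 × 49.4 = 177.8 kN = 1.778×10^5 N
From P_cr = π²EI/(K·L)²:  L = (1/K)·√(π²EI/P_cr) = (1/0.5)·√(π²×1.00×10^11×6.215×10^-6/1.778×10^5)
L = 11.7 m

L_max ≈ 11.7 m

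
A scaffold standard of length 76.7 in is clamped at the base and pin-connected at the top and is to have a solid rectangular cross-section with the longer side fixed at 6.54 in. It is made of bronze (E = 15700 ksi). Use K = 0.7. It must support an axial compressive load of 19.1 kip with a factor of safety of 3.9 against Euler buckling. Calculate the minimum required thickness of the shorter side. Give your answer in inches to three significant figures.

b ≈ 1.36 in

Required P_cr = n·P = 3.9 × 19.1 = 74.49 kip
L_e = K·L = 0.7 × 76.7 = 53.69 in
Required I = P_cr·L_e²/(π²E) = 7.449×10^4 × 53.69² / (π² × 1.57×10^7) = 1.386 in⁴
Rectangle, weak axis: I_min = h·b³/12 with h = 6.54 in fixed  ⇒  b = (12I/h)^(1/3) = 1.36 in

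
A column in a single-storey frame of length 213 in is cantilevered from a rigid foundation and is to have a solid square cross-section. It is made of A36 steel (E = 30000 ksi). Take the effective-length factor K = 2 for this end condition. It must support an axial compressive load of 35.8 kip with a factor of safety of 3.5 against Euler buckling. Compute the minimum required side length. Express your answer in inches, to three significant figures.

a ≈ 5.51 in

Required P_cr = n·P = 3.5 × 35.8 = 125.3 kip
L_e = K·L = 2 × 213 = 426.0 in
Required I = P_cr·L_e²/(π²E) = 1.253×10^5 × 426.0² / (π² × 3.00×10^7) = 76.80 in⁴
Solid square: I = a⁴/12  ⇒  a = (12I)^(1/4) = (12×76.80)^(1/4) = 5.51 in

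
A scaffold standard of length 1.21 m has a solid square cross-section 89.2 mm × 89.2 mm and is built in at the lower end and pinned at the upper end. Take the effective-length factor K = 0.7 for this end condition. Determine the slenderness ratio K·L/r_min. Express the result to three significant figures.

λ ≈ 32.9

I = a⁴/12 = 89.2⁴/12 = 5.276×10^6 mm⁴
A = 7.957×10^3 mm²;  r_min = √(I/A) = √(5.276×10^6/7.957×10^3) = 25.75 mm
L_e = K·L = 0.7 × 1.21 m = 0.8470 m = 847.00 mm
λ = L_e / r_min = 847.00 / 25.75 = 32.9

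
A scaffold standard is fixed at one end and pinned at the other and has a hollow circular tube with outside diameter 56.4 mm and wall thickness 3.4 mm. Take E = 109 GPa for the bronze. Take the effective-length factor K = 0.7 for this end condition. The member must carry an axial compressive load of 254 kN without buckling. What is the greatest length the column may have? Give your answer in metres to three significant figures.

Inner diameter d_i = 56.4 − 2×3.4 = 49.60 mm
I = π(d_o⁴ − d_i⁴)/64 = π(56.4⁴ − 49.60⁴)/64 = 1.996×10^5 mm⁴
I = 1.996×10^-7 m⁴
At the buckling limit P_cr = P = 2.540×10^5 N
From P_cr = π²EI/(K·L)²:  L = (1/K)·√(π²EI/P_cr) = (1/0.7)·√(π²×1.09×10^11×1.996×10^-7/2.540×10^5)
L = 1.31 m

L_max ≈ 1.31 m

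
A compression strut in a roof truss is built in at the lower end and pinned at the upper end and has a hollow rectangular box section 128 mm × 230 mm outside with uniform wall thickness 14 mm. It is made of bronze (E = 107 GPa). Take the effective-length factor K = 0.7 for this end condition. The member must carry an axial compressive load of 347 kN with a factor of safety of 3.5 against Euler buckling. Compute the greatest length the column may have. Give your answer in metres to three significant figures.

Inner dimensions: h_i = 230 − 2×14 = 202.0 mm, b_i = 128 − 2×14 = 100.0 mm
Weak-axis I_min = (h_o·b_o³ − h_i·b_i³)/12 with b_o = 128, b_i = 100.0 mm (shorter outer/inner sides).
I_min = (230×128³ − 202.0×100.0³)/12 = 2.336×10^7 mm⁴
I = 2.336×10^-5 m⁴
Required critical load P_cr = n·P = 3.5 × 347 = 1214 kN = 1.214×10^6 N
From P_cr = π²EI/(K·L)²:  L = (1/K)·√(π²EI/P_cr) = (1/0.7)·√(π²×1.07×10^11×2.336×10^-5/1.214×10^6)
L = 6.44 m

L_max ≈ 6.44 m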